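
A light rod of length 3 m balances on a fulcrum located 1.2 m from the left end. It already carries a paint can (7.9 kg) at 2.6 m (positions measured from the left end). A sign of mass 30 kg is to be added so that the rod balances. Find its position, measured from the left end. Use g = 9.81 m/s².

x ≈ 0.831 m from the left end

Sum moments about the fulcrum (at 1.2 m from the left end) (the support reaction has zero arm there).
Paint can: 7.9 × 9.81 = 77.5 N down at 2.6 m → arm 1.4 m, τ = 77.5 × 1.4 = 108.5 N·m clockwise.
Net moment of existing loads = 108.5 N·m clockwise.
The sign weighs 30 × 9.81 = 294.3 N and must supply an equal counterclockwise moment, so its lever arm about the fulcrum is 108.5 / 294.3 = 0.369 m.
That puts it at 1.2 − 0.369 = 0.831 m from the left end.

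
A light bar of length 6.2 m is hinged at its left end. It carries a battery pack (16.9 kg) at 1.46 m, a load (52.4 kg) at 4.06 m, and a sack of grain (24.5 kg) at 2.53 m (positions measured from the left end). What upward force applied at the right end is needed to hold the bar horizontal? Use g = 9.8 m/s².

F ≈ 473 N

Taking torques about the left end:
Battery pack: 16.9 × 9.8 = 165.6 N down at 1.46 m → arm 1.46 m, τ = 165.6 × 1.46 = 241.8 N·m clockwise.
Load: 52.4 × 9.8 = 513.5 N down at 4.06 m → arm 4.06 m, τ = 513.5 × 4.06 = 2085 N·m clockwise.
Sack of grain: 24.5 × 9.8 = 240.1 N down at 2.53 m → arm 2.53 m, τ = 240.1 × 2.53 = 607.5 N·m clockwise.
Net moment of the loads = 2934 N·m clockwise.
The upward force F acts at the right end, arm 6.2 m, giving F × 6.2 counterclockwise.
Στ = 0 ⇒ F × 6.2 = 2934 ⇒ F = 2934 / 6.2 = 473 N.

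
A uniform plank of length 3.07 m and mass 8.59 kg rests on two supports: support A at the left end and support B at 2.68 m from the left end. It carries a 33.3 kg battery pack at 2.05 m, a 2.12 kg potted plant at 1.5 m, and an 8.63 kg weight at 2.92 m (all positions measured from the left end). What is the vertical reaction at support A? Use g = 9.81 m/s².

Take moments about support B.
Beam weight: 8.59 × 9.81 = 84.27 N down at 1.535 m → arm 1.145 m, τ = 84.27 × 1.145 = 96.49 N·m counterclockwise.
Battery pack: 33.3 × 9.81 = 326.7 N down at 2.05 m → arm 0.63 m, τ = 326.7 × 0.63 = 205.8 N·m counterclockwise.
Potted plant: 2.12 × 9.81 = 20.8 N down at 1.5 m → arm 1.18 m, τ = 20.8 × 1.18 = 24.54 N·m counterclockwise.
Weight: 8.63 × 9.81 = 84.66 N down at 2.92 m → arm 0.24 m, τ = 84.66 × 0.24 = 20.32 N·m clockwise.
Net load moment about support B = 306.5 N·m counterclockwise.
Reaction R at support A is upward at 0 m, arm 2.68 m → moment R × 2.68 clockwise.
For rotational equilibrium, R × 2.68 = 306.5, so R = 114 N.

R_A ≈ 114 N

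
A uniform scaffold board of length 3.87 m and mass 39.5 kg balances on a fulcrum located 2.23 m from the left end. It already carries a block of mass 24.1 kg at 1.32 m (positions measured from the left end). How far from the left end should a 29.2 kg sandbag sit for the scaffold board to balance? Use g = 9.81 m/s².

x ≈ 3.38 m from the left end

Take moments about the fulcrum (at 2.23 m from the left end).
Beam weight: 39.5 × 9.81 = 387.5 N down at 1.935 m → arm 0.295 m, τ = 387.5 × 0.295 = 114.3 N·m counterclockwise.
Block: 24.1 × 9.81 = 236.4 N down at 1.32 m → arm 0.91 m, τ = 236.4 × 0.91 = 215.1 N·m counterclockwise.
Net moment of existing loads = 329.4 N·m counterclockwise.
The sandbag weighs 29.2 × 9.81 = 286.5 N and must supply an equal clockwise moment, so its lever arm about the fulcrum is 329.4 / 286.5 = 1.15 m.
That puts it at 2.23 + 1.15 = 3.38 m from the left end.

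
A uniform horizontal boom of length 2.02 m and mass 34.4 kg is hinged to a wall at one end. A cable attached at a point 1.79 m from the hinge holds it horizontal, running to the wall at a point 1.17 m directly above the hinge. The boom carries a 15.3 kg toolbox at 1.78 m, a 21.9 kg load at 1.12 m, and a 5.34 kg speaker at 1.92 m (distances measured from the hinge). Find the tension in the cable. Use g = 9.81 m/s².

Take moments about the hinge.
Beam weight: 34.4 × 9.81 = 337.5 N down at 1.01 m → arm 1.01 m, τ = 337.5 × 1.01 = 340.9 N·m clockwise.
Toolbox: 15.3 × 9.81 = 150.1 N down at 1.78 m → arm 1.78 m, τ = 150.1 × 1.78 = 267.2 N·m clockwise.
Load: 21.9 × 9.81 = 214.8 N down at 1.12 m → arm 1.12 m, τ = 214.8 × 1.12 = 240.6 N·m clockwise.
Speaker: 5.34 × 9.81 = 52.39 N down at 1.92 m → arm 1.92 m, τ = 52.39 × 1.92 = 100.6 N·m clockwise.
Total clockwise load moment = 949.3 N·m.
The cable tension T acts at 1.79 m; only its component perpendicular to the boom, T sinθ, produces torque. sinθ = h/√(h²+d²) = 1.17/√(1.17²+1.79²) = 0.5471.
Balancing moments: T × 1.79 × 0.5471 = 949.3, giving T = 949.3 / 0.9793 = 969 N.

T ≈ 969 N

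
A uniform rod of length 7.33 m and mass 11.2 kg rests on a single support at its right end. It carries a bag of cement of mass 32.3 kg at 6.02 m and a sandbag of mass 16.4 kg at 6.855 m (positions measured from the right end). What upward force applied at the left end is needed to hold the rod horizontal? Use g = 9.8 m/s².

F ≈ 465 N

Sum moments about the right end (the unknown pivot reaction has zero arm there).
Beam weight: 11.2 × 9.8 = 109.8 N down at 3.665 m → arm 3.665 m, τ = 109.8 × 3.665 = 402.4 N·m counterclockwise.
Bag of cement: 32.3 × 9.8 = 316.5 N down at 6.02 m → arm 6.02 m, τ = 316.5 × 6.02 = 1905 N·m counterclockwise.
Sandbag: 16.4 × 9.8 = 160.7 N down at 6.855 m → arm 6.855 m, τ = 160.7 × 6.855 = 1102 N·m counterclockwise.
Net moment of the loads = 3409 N·m counterclockwise.
The upward force F acts at the left end, arm 7.33 m, giving F × 7.33 clockwise.
Setting net torque to zero: F × 7.33 = 3409 → F = 3409 / 7.33 = 465 N.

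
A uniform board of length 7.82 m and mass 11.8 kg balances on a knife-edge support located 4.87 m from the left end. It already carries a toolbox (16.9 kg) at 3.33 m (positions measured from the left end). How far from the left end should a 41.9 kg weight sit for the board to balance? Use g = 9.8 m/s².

x ≈ 5.76 m from the left end

About the knife-edge support (at 4.87 m from the left end):
Beam weight: 11.8 × 9.8 = 115.6 N down at 3.91 m → arm 0.96 m, τ = 115.6 × 0.96 = 111 N·m counterclockwise.
Toolbox: 16.9 × 9.8 = 165.6 N down at 3.33 m → arm 1.54 m, τ = 165.6 × 1.54 = 255 N·m counterclockwise.
Net moment of existing loads = 366 N·m counterclockwise.
The weight weighs 41.9 × 9.8 = 410.6 N and must supply an equal clockwise moment, so its lever arm about the knife-edge support is 366 / 410.6 = 0.891 m.
That puts it at 4.87 + 0.891 = 5.76 m from the left end.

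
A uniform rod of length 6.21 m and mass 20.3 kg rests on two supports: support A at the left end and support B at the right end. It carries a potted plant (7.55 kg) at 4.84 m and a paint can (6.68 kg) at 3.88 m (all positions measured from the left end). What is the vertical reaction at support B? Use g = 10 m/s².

R_B ≈ 202 N

Taking torques about support A:
Beam weight: 20.3 × 10 = 203 N down at 3.105 m → arm 3.105 m, τ = 203 × 3.105 = 630.3 N·m clockwise.
Potted plant: 7.55 × 10 = 75.5 N down at 4.84 m → arm 4.84 m, τ = 75.5 × 4.84 = 365.4 N·m clockwise.
Paint can: 6.68 × 10 = 66.8 N down at 3.88 m → arm 3.88 m, τ = 66.8 × 3.88 = 259.2 N·m clockwise.
Net load moment about support A = 1255 N·m clockwise.
Reaction R at support B is upward at 6.21 m, arm 6.21 m → moment R × 6.21 counterclockwise.
Setting net torque to zero: R × 6.21 = 1255 → R = 202 N.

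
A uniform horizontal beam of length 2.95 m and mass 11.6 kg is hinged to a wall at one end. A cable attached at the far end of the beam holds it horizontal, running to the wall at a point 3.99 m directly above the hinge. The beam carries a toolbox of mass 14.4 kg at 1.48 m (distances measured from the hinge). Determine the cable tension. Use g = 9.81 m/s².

T ≈ 159 N

Sum moments about the hinge (the unknown hinge reaction has zero arm there).
Beam weight: 11.6 × 9.81 = 113.8 N down at 1.475 m → arm 1.475 m, τ = 113.8 × 1.475 = 167.9 N·m clockwise.
Toolbox: 14.4 × 9.81 = 141.3 N down at 1.48 m → arm 1.48 m, τ = 141.3 × 1.48 = 209.1 N·m clockwise.
Total clockwise load moment = 377 N·m.
The cable tension T acts at 2.95 m; only its component perpendicular to the beam, T sinθ, produces torque. sinθ = h/√(h²+d²) = 3.99/√(3.99²+2.95²) = 0.8041.
For rotational equilibrium, T × 2.95 × 0.8041 = 377, so T = 377 / 2.372 = 159 N.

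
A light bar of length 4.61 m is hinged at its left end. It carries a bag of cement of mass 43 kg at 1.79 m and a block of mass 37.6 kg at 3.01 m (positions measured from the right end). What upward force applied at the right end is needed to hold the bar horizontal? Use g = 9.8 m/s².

About the left end:
Bag of cement: 43 × 9.8 = 421.4 N down at 1.79 m → arm 2.82 m, τ = 421.4 × 2.82 = 1188 N·m clockwise.
Block: 37.6 × 9.8 = 368.5 N down at 3.01 m → arm 1.6 m, τ = 368.5 × 1.6 = 589.6 N·m clockwise.
Net moment of the loads = 1778 N·m clockwise.
The upward force F acts at the right end, arm 4.61 m, giving F × 4.61 counterclockwise.
Setting net torque to zero: F × 4.61 = 1778 → F = 1778 / 4.61 = 386 N.

F ≈ 386 N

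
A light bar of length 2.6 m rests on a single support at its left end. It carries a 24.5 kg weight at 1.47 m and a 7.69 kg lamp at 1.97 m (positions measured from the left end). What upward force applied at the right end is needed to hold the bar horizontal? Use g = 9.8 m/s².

Sum moments about the left end (the unknown pivot reaction has zero arm there).
Weight: 24.5 × 9.8 = 240.1 N down at 1.47 m → arm 1.47 m, τ = 240.1 × 1.47 = 352.9 N·m clockwise.
Lamp: 7.69 × 9.8 = 75.36 N down at 1.97 m → arm 1.97 m, τ = 75.36 × 1.97 = 148.5 N·m clockwise.
Net moment of the loads = 501.4 N·m clockwise.
The upward force F acts at the right end, arm 2.6 m, giving F × 2.6 counterclockwise.
Balancing moments: F × 2.6 = 501.4, giving F = 501.4 / 2.6 = 193 N.

F ≈ 193 N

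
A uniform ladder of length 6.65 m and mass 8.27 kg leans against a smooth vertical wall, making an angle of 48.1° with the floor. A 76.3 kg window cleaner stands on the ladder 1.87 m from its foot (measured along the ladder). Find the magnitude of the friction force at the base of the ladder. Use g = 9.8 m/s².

f ≈ 225 N

About the foot of the ladder:
Ladder weight 8.27×9.8 = 81.05 N acts at 3.325 m along the ladder; its horizontal arm is 3.325·cos48.1° = 2.221 m → τ = 180 N·m clockwise.
Window cleaner: 76.3×9.8 = 747.7 N at 1.87 m → arm 1.249 m → τ = 933.9 N·m clockwise.
Wall normal N acts horizontally at the top; its moment arm is the height L sinθ = 6.65·sin48.1° = 4.95 m, counterclockwise.
Setting net torque to zero: N × 4.95 = 1114 → N = 225 N.
ΣFx = 0: friction at the foot balances the wall's push, so f = N_wall = 225 N.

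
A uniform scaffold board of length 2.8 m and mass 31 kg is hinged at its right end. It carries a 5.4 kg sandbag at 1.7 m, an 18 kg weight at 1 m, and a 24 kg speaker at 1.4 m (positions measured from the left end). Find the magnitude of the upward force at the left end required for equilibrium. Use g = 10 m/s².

Choose the right end as the axis so the unknown pivot reaction has zero arm there.
Beam weight: 31 × 10 = 310 N down at 1.4 m → arm 1.4 m, τ = 310 × 1.4 = 434 N·m counterclockwise.
Sandbag: 5.4 × 10 = 54 N down at 1.7 m → arm 1.1 m, τ = 54 × 1.1 = 59.4 N·m counterclockwise.
Weight: 18 × 10 = 180 N down at 1 m → arm 1.8 m, τ = 180 × 1.8 = 324 N·m counterclockwise.
Speaker: 24 × 10 = 240 N down at 1.4 m → arm 1.4 m, τ = 240 × 1.4 = 336 N·m counterclockwise.
Net moment of the loads = 1153 N·m counterclockwise.
The upward force F acts at the left end, arm 2.8 m, giving F × 2.8 clockwise.
Στ = 0 ⇒ F × 2.8 = 1153 ⇒ F = 1153 / 2.8 = 412 N.

F ≈ 412 N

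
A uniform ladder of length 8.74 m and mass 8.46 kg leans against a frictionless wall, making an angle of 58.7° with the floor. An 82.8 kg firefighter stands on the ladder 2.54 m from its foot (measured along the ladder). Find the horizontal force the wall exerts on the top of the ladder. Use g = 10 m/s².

Take moments about the foot of the ladder.
Ladder weight 8.46×10 = 84.6 N acts at 4.37 m along the ladder; its horizontal arm is 4.37·cos58.7° = 2.27 m → τ = 192 N·m clockwise.
Firefighter: 82.8×10 = 828 N at 2.54 m → arm 1.32 m → τ = 1093 N·m clockwise.
Wall normal N acts horizontally at the top; its moment arm is the height L sinθ = 8.74·sin58.7° = 7.468 m, counterclockwise.
For rotational equilibrium, N × 7.468 = 1285, so N = 172 N.

N_wall ≈ 172 N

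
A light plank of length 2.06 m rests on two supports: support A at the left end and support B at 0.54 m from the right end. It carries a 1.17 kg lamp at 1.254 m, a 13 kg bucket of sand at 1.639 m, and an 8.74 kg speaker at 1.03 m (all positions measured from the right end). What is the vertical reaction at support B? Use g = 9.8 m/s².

R_B ≈ 99.4 N

About support A:
Lamp: 1.17 × 9.8 = 11.47 N down at 1.254 m → arm 0.806 m, τ = 11.47 × 0.806 = 9.245 N·m clockwise.
Bucket of sand: 13 × 9.8 = 127.4 N down at 1.639 m → arm 0.421 m, τ = 127.4 × 0.421 = 53.64 N·m clockwise.
Speaker: 8.74 × 9.8 = 85.65 N down at 1.03 m → arm 1.03 m, τ = 85.65 × 1.03 = 88.22 N·m clockwise.
Net load moment about support A = 151.1 N·m clockwise.
Reaction R at support B is upward at 0.54 m, arm 1.52 m → moment R × 1.52 counterclockwise.
Balancing moments: R × 1.52 = 151.1, giving R = 99.4 N.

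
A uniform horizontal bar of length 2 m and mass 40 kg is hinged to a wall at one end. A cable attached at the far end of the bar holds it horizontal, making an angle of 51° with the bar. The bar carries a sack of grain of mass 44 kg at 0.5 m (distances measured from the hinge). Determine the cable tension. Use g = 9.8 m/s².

T ≈ 391 N

Sum moments about the hinge (the unknown hinge reaction has zero arm there).
Beam weight: 40 × 9.8 = 392 N down at 1 m → arm 1 m, τ = 392 × 1 = 392 N·m clockwise.
Sack of grain: 44 × 9.8 = 431.2 N down at 0.5 m → arm 0.5 m, τ = 431.2 × 0.5 = 215.6 N·m clockwise.
Total clockwise load moment = 607.6 N·m.
The cable tension T acts at 2 m; only its component perpendicular to the bar, T sinθ, produces torque. sin 51° = 0.7771.
For rotational equilibrium, T × 2 × 0.7771 = 607.6, so T = 607.6 / 1.554 = 391 N.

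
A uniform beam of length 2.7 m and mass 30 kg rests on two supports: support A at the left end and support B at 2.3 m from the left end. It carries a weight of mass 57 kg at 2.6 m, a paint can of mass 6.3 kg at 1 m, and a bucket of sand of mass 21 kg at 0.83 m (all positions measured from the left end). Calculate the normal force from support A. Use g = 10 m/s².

Taking torques about support B:
Beam weight: 30 × 10 = 300 N down at 1.35 m → arm 0.95 m, τ = 300 × 0.95 = 285 N·m counterclockwise.
Weight: 57 × 10 = 570 N down at 2.6 m → arm 0.3 m, τ = 570 × 0.3 = 171 N·m clockwise.
Paint can: 6.3 × 10 = 63 N down at 1 m → arm 1.3 m, τ = 63 × 1.3 = 81.9 N·m counterclockwise.
Bucket of sand: 21 × 10 = 210 N down at 0.83 m → arm 1.47 m, τ = 210 × 1.47 = 308.7 N·m counterclockwise.
Net load moment about support B = 504.6 N·m counterclockwise.
Reaction R at support A is upward at 0 m, arm 2.3 m → moment R × 2.3 clockwise.
Setting net torque to zero: R × 2.3 = 504.6 → R = 219 N.

R_A ≈ 219 N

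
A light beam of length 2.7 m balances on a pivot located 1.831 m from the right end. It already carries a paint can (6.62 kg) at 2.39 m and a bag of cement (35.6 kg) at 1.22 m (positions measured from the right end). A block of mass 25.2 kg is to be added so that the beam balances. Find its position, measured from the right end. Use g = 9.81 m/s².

Sum moments about the pivot (at 1.831 m from the right end) (the support reaction has zero arm there).
Paint can: 6.62 × 9.81 = 64.94 N down at 2.39 m → arm 0.559 m, τ = 64.94 × 0.559 = 36.3 N·m counterclockwise.
Bag of cement: 35.6 × 9.81 = 349.2 N down at 1.22 m → arm 0.611 m, τ = 349.2 × 0.611 = 213.4 N·m clockwise.
Net moment of existing loads = 177.1 N·m clockwise.
The block weighs 25.2 × 9.81 = 247.2 N and must supply an equal counterclockwise moment, so its lever arm about the pivot is 177.1 / 247.2 = 0.716 m.
That puts it at 1.831 + 0.716 = 2.55 m from the right end.

x ≈ 2.55 m from the right end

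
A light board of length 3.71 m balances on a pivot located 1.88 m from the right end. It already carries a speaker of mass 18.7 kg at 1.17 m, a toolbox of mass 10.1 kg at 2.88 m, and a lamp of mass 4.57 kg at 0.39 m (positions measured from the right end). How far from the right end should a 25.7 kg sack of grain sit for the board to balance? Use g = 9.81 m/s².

Choose the pivot (at 1.88 m from the right end) as the axis so the support reaction has zero arm there.
Speaker: 18.7 × 9.81 = 183.4 N down at 1.17 m → arm 0.71 m, τ = 183.4 × 0.71 = 130.2 N·m clockwise.
Toolbox: 10.1 × 9.81 = 99.08 N down at 2.88 m → arm 1 m, τ = 99.08 × 1 = 99.08 N·m counterclockwise.
Lamp: 4.57 × 9.81 = 44.83 N down at 0.39 m → arm 1.49 m, τ = 44.83 × 1.49 = 66.8 N·m clockwise.
Net moment of existing loads = 97.92 N·m clockwise.
The sack of grain weighs 25.7 × 9.81 = 252.1 N and must supply an equal counterclockwise moment, so its lever arm about the pivot is 97.92 / 252.1 = 0.388 m.
That puts it at 1.88 + 0.388 = 2.27 m from the right end.

x ≈ 2.27 m from the right end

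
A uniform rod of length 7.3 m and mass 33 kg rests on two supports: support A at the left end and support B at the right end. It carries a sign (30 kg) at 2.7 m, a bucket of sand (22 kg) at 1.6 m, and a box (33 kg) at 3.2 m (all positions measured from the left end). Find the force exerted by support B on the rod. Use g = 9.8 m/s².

Taking torques about support A:
Beam weight: 33 × 9.8 = 323.4 N down at 3.65 m → arm 3.65 m, τ = 323.4 × 3.65 = 1180 N·m clockwise.
Sign: 30 × 9.8 = 294 N down at 2.7 m → arm 2.7 m, τ = 294 × 2.7 = 793.8 N·m clockwise.
Bucket of sand: 22 × 9.8 = 215.6 N down at 1.6 m → arm 1.6 m, τ = 215.6 × 1.6 = 345 N·m clockwise.
Box: 33 × 9.8 = 323.4 N down at 3.2 m → arm 3.2 m, τ = 323.4 × 3.2 = 1035 N·m clockwise.
Net load moment about support A = 3354 N·m clockwise.
Reaction R at support B is upward at 7.3 m, arm 7.3 m → moment R × 7.3 counterclockwise.
Στ = 0 ⇒ R × 7.3 = 3354 ⇒ R = 459 N.

R_B ≈ 459 N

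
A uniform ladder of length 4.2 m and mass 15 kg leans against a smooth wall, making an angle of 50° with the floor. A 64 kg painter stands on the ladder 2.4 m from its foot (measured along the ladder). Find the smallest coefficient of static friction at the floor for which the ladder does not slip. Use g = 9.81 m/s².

μ_min ≈ 0.468

About the foot of the ladder:
Ladder weight 15×9.81 = 147.2 N acts at 2.1 m along the ladder; its horizontal arm is 2.1·cos50° = 1.35 m → τ = 198.7 N·m clockwise.
Painter: 64×9.81 = 627.8 N at 2.4 m → arm 1.543 m → τ = 968.7 N·m clockwise.
Wall normal N acts horizontally at the top; its moment arm is the height L sinθ = 4.2·sin50° = 3.217 m, counterclockwise.
Balancing moments: N × 3.217 = 1167, giving N = 362.8 N.
ΣFx = 0 ⇒ f = N_wall = 362.8 N. ΣFy = 0 ⇒ N_floor = 775 N.
μ_min = f / N_floor = 362.8 / 775 = 0.468.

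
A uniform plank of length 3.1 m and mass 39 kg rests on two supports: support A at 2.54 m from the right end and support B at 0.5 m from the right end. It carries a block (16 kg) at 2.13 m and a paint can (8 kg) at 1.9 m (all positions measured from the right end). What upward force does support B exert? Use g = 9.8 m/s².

Choose support A as the axis so its reaction then has zero moment arm.
Beam weight: 39 × 9.8 = 382.2 N down at 1.55 m → arm 0.99 m, τ = 382.2 × 0.99 = 378.4 N·m clockwise.
Block: 16 × 9.8 = 156.8 N down at 2.13 m → arm 0.41 m, τ = 156.8 × 0.41 = 64.29 N·m clockwise.
Paint can: 8 × 9.8 = 78.4 N down at 1.9 m → arm 0.64 m, τ = 78.4 × 0.64 = 50.18 N·m clockwise.
Net load moment about support A = 492.9 N·m clockwise.
Reaction R at support B is upward at 0.5 m, arm 2.04 m → moment R × 2.04 counterclockwise.
Στ = 0 ⇒ R × 2.04 = 492.9 ⇒ R = 242 N.

R_B ≈ 242 N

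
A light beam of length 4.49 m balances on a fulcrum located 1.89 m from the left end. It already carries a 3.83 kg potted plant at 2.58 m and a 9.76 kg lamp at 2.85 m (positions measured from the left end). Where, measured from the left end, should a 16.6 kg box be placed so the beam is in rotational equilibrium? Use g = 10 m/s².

Take moments about the fulcrum (at 1.89 m from the left end).
Potted plant: 3.83 × 10 = 38.3 N down at 2.58 m → arm 0.69 m, τ = 38.3 × 0.69 = 26.43 N·m clockwise.
Lamp: 9.76 × 10 = 97.6 N down at 2.85 m → arm 0.96 m, τ = 97.6 × 0.96 = 93.7 N·m clockwise.
Net moment of existing loads = 120.1 N·m clockwise.
The box weighs 16.6 × 10 = 166 N and must supply an equal counterclockwise moment, so its lever arm about the fulcrum is 120.1 / 166 = 0.723 m.
That puts it at 1.89 − 0.723 = 1.17 m from the left end.

x ≈ 1.17 m from the left end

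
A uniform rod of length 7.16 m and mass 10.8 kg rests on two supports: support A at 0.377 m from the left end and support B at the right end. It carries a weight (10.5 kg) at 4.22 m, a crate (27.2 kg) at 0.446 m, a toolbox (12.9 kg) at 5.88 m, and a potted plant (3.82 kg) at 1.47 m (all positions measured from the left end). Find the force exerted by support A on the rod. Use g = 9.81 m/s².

About support B:
Beam weight: 10.8 × 9.81 = 105.9 N down at 3.58 m → arm 3.58 m, τ = 105.9 × 3.58 = 379.1 N·m counterclockwise.
Weight: 10.5 × 9.81 = 103 N down at 4.22 m → arm 2.94 m, τ = 103 × 2.94 = 302.8 N·m counterclockwise.
Crate: 27.2 × 9.81 = 266.8 N down at 0.446 m → arm 6.714 m, τ = 266.8 × 6.714 = 1791 N·m counterclockwise.
Toolbox: 12.9 × 9.81 = 126.5 N down at 5.88 m → arm 1.28 m, τ = 126.5 × 1.28 = 161.9 N·m counterclockwise.
Potted plant: 3.82 × 9.81 = 37.47 N down at 1.47 m → arm 5.69 m, τ = 37.47 × 5.69 = 213.2 N·m counterclockwise.
Net load moment about support B = 2848 N·m counterclockwise.
Reaction R at support A is upward at 0.377 m, arm 6.783 m → moment R × 6.783 clockwise.
Balancing moments: R × 6.783 = 2848, giving R = 420 N.

R_A ≈ 420 N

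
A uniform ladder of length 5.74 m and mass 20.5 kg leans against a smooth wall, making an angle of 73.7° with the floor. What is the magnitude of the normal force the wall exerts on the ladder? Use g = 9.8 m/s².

Sum moments about the foot of the ladder (the floor normal and friction both act there and drop out).
Ladder weight 20.5×9.8 = 200.9 N acts at 2.87 m along the ladder; its horizontal arm is 2.87·cos73.7° = 0.8055 m → τ = 161.8 N·m clockwise.
Wall normal N acts horizontally at the top; its moment arm is the height L sinθ = 5.74·sin73.7° = 5.509 m, counterclockwise.
For rotational equilibrium, N × 5.509 = 161.8, so N = 29.4 N.

N_wall ≈ 29.4 N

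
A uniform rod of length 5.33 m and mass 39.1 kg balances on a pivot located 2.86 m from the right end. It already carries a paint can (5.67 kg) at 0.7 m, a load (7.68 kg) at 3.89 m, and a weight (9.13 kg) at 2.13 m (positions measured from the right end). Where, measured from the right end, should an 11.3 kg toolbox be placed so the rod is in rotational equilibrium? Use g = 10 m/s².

Choose the pivot (at 2.86 m from the right end) as the axis so the support reaction has zero arm there.
Beam weight: 39.1 × 10 = 391 N down at 2.665 m → arm 0.195 m, τ = 391 × 0.195 = 76.25 N·m clockwise.
Paint can: 5.67 × 10 = 56.7 N down at 0.7 m → arm 2.16 m, τ = 56.7 × 2.16 = 122.5 N·m clockwise.
Load: 7.68 × 10 = 76.8 N down at 3.89 m → arm 1.03 m, τ = 76.8 × 1.03 = 79.1 N·m counterclockwise.
Weight: 9.13 × 10 = 91.3 N down at 2.13 m → arm 0.73 m, τ = 91.3 × 0.73 = 66.65 N·m clockwise.
Net moment of existing loads = 186.3 N·m clockwise.
The toolbox weighs 11.3 × 10 = 113 N and must supply an equal counterclockwise moment, so its lever arm about the pivot is 186.3 / 113 = 1.65 m.
That puts it at 2.86 + 1.65 = 4.51 m from the right end.

x ≈ 4.51 m from the right end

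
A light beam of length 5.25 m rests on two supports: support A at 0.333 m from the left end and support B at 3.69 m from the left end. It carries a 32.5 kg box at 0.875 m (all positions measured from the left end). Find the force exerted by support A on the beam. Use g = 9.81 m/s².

Choose support B as the axis so its reaction then has zero moment arm.
Box: 32.5 × 9.81 = 318.8 N down at 0.875 m → arm 2.815 m, τ = 318.8 × 2.815 = 897.4 N·m counterclockwise.
Net load moment about support B = 897.4 N·m counterclockwise.
Reaction R at support A is upward at 0.333 m, arm 3.357 m → moment R × 3.357 clockwise.
Setting net torque to zero: R × 3.357 = 897.4 → R = 267 N.

R_A ≈ 267 N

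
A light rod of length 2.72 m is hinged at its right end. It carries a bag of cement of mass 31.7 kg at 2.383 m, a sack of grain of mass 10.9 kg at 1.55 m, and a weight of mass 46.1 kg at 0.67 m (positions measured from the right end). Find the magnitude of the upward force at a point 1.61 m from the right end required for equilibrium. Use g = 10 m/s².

F ≈ 766 N

Take moments about the right end.
Bag of cement: 31.7 × 10 = 317 N down at 2.383 m → arm 2.383 m, τ = 317 × 2.383 = 755.4 N·m counterclockwise.
Sack of grain: 10.9 × 10 = 109 N down at 1.55 m → arm 1.55 m, τ = 109 × 1.55 = 169 N·m counterclockwise.
Weight: 46.1 × 10 = 461 N down at 0.67 m → arm 0.67 m, τ = 461 × 0.67 = 308.9 N·m counterclockwise.
Net moment of the loads = 1233 N·m counterclockwise.
The upward force F acts at a point 1.61 m from the right end, arm 1.61 m, giving F × 1.61 clockwise.
For rotational equilibrium, F × 1.61 = 1233, so F = 1233 / 1.61 = 766 N.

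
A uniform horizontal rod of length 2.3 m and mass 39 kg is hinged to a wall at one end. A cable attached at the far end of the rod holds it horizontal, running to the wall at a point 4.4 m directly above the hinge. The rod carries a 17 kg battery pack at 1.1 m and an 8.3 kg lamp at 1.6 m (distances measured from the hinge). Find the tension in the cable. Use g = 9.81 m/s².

T ≈ 370 N

Taking torques about the hinge:
Beam weight: 39 × 9.81 = 382.6 N down at 1.15 m → arm 1.15 m, τ = 382.6 × 1.15 = 440 N·m clockwise.
Battery pack: 17 × 9.81 = 166.8 N down at 1.1 m → arm 1.1 m, τ = 166.8 × 1.1 = 183.5 N·m clockwise.
Lamp: 8.3 × 9.81 = 81.42 N down at 1.6 m → arm 1.6 m, τ = 81.42 × 1.6 = 130.3 N·m clockwise.
Total clockwise load moment = 753.8 N·m.
The cable tension T acts at 2.3 m; only its component perpendicular to the rod, T sinθ, produces torque. sinθ = h/√(h²+d²) = 4.4/√(4.4²+2.3²) = 0.8862.
Setting net torque to zero: T × 2.3 × 0.8862 = 753.8 → T = 753.8 / 2.038 = 370 N.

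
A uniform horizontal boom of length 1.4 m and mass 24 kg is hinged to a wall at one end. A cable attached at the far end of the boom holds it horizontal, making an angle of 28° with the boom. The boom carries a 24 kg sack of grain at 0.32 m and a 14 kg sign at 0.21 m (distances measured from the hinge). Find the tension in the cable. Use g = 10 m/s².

T ≈ 417 N

Taking torques about the hinge:
Beam weight: 24 × 10 = 240 N down at 0.7 m → arm 0.7 m, τ = 240 × 0.7 = 168 N·m clockwise.
Sack of grain: 24 × 10 = 240 N down at 0.32 m → arm 0.32 m, τ = 240 × 0.32 = 76.8 N·m clockwise.
Sign: 14 × 10 = 140 N down at 0.21 m → arm 0.21 m, τ = 140 × 0.21 = 29.4 N·m clockwise.
Total clockwise load moment = 274.2 N·m.
The cable tension T acts at 1.4 m; only its component perpendicular to the boom, T sinθ, produces torque. sin 28° = 0.4695.
Balancing moments: T × 1.4 × 0.4695 = 274.2, giving T = 274.2 / 0.6573 = 417 N.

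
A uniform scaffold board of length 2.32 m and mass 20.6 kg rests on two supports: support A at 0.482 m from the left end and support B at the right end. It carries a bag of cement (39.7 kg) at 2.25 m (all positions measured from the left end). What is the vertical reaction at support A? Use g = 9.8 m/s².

R_A ≈ 142 N

Taking torques about support B:
Beam weight: 20.6 × 9.8 = 201.9 N down at 1.16 m → arm 1.16 m, τ = 201.9 × 1.16 = 234.2 N·m counterclockwise.
Bag of cement: 39.7 × 9.8 = 389.1 N down at 2.25 m → arm 0.07 m, τ = 389.1 × 0.07 = 27.24 N·m counterclockwise.
Net load moment about support B = 261.4 N·m counterclockwise.
Reaction R at support A is upward at 0.482 m, arm 1.838 m → moment R × 1.838 clockwise.
Στ = 0 ⇒ R × 1.838 = 261.4 ⇒ R = 142 N.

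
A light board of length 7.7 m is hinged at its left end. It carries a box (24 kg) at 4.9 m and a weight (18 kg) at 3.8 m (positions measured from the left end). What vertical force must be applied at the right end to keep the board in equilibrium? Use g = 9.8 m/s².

F ≈ 237 N

About the left end:
Box: 24 × 9.8 = 235.2 N down at 4.9 m → arm 4.9 m, τ = 235.2 × 4.9 = 1152 N·m clockwise.
Weight: 18 × 9.8 = 176.4 N down at 3.8 m → arm 3.8 m, τ = 176.4 × 3.8 = 670.3 N·m clockwise.
Net moment of the loads = 1822 N·m clockwise.
The upward force F acts at the right end, arm 7.7 m, giving F × 7.7 counterclockwise.
Στ = 0 ⇒ F × 7.7 = 1822 ⇒ F = 1822 / 7.7 = 237 N.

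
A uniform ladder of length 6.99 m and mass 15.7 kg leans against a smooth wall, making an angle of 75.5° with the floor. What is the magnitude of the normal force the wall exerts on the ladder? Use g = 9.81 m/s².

Sum moments about the foot of the ladder (the floor normal and friction both act there and drop out).
Ladder weight 15.7×9.81 = 154 N acts at 3.495 m along the ladder; its horizontal arm is 3.495·cos75.5° = 0.8751 m → τ = 134.8 N·m clockwise.
Wall normal N acts horizontally at the top; its moment arm is the height L sinθ = 6.99·sin75.5° = 6.767 m, counterclockwise.
Balancing moments: N × 6.767 = 134.8, giving N = 19.9 N.

N_wall ≈ 19.9 N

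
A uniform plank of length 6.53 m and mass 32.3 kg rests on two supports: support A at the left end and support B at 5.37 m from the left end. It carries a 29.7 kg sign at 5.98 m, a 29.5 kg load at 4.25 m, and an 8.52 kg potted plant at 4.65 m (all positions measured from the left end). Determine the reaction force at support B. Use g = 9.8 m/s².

R_B ≈ 818 N

Sum moments about support A (its reaction then has zero moment arm).
Beam weight: 32.3 × 9.8 = 316.5 N down at 3.265 m → arm 3.265 m, τ = 316.5 × 3.265 = 1033 N·m clockwise.
Sign: 29.7 × 9.8 = 291.1 N down at 5.98 m → arm 5.98 m, τ = 291.1 × 5.98 = 1741 N·m clockwise.
Load: 29.5 × 9.8 = 289.1 N down at 4.25 m → arm 4.25 m, τ = 289.1 × 4.25 = 1229 N·m clockwise.
Potted plant: 8.52 × 9.8 = 83.5 N down at 4.65 m → arm 4.65 m, τ = 83.5 × 4.65 = 388.3 N·m clockwise.
Net load moment about support A = 4391 N·m clockwise.
Reaction R at support B is upward at 5.37 m, arm 5.37 m → moment R × 5.37 counterclockwise.
For rotational equilibrium, R × 5.37 = 4391, so R = 818 N.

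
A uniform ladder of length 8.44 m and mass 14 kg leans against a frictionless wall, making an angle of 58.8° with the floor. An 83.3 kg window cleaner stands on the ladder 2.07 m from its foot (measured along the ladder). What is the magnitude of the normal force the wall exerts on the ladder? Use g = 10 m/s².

N_wall ≈ 166 N

Taking torques about the foot of the ladder:
Ladder weight 14×10 = 140 N acts at 4.22 m along the ladder; its horizontal arm is 4.22·cos58.8° = 2.186 m → τ = 306 N·m clockwise.
Window cleaner: 83.3×10 = 833 N at 2.07 m → arm 1.072 m → τ = 893 N·m clockwise.
Wall normal N acts horizontally at the top; its moment arm is the height L sinθ = 8.44·sin58.8° = 7.219 m, counterclockwise.
For rotational equilibrium, N × 7.219 = 1199, so N = 166 N.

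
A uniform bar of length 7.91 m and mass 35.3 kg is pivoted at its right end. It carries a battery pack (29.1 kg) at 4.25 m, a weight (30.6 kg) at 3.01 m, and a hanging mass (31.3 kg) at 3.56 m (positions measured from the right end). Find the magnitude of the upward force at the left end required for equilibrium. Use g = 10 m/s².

F ≈ 590 N

About the right end:
Beam weight: 35.3 × 10 = 353 N down at 3.955 m → arm 3.955 m, τ = 353 × 3.955 = 1396 N·m counterclockwise.
Battery pack: 29.1 × 10 = 291 N down at 4.25 m → arm 4.25 m, τ = 291 × 4.25 = 1237 N·m counterclockwise.
Weight: 30.6 × 10 = 306 N down at 3.01 m → arm 3.01 m, τ = 306 × 3.01 = 921.1 N·m counterclockwise.
Hanging mass: 31.3 × 10 = 313 N down at 3.56 m → arm 3.56 m, τ = 313 × 3.56 = 1114 N·m counterclockwise.
Net moment of the loads = 4668 N·m counterclockwise.
The upward force F acts at the left end, arm 7.91 m, giving F × 7.91 clockwise.
Setting net torque to zero: F × 7.91 = 4668 → F = 4668 / 7.91 = 590 N.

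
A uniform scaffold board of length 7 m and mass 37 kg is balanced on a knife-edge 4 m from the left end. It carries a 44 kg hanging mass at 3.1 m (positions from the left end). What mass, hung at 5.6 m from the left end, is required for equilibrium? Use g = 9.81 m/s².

Sum moments about the knife-edge (at 4 m from the left end) (the support reaction has zero arm there).
Beam weight: 37 × 9.81 = 363 N down at 3.5 m → arm 0.5 m, τ = 363 × 0.5 = 181.5 N·m counterclockwise.
Hanging mass: 44 × 9.81 = 431.6 N down at 3.1 m → arm 0.9 m, τ = 431.6 × 0.9 = 388.4 N·m counterclockwise.
Net moment of known loads = 569.9 N·m counterclockwise.
An unknown mass m at 5.6 m has arm 1.6 m; its moment is m·g·1.6 clockwise.
Setting net torque to zero: m × 9.81 × 1.6 = 569.9 → m = 569.9 / (9.81 × 1.6) = 36.3 kg.

m ≈ 36.3 kg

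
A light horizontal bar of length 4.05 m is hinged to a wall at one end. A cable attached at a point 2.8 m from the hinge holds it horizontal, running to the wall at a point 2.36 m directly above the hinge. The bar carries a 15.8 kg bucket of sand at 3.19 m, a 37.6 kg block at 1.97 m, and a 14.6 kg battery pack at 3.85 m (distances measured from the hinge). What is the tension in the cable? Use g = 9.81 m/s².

T ≈ 982 N

Choose the hinge as the axis so the unknown hinge reaction has zero arm there.
Bucket of sand: 15.8 × 9.81 = 155 N down at 3.19 m → arm 3.19 m, τ = 155 × 3.19 = 494.4 N·m clockwise.
Block: 37.6 × 9.81 = 368.9 N down at 1.97 m → arm 1.97 m, τ = 368.9 × 1.97 = 726.7 N·m clockwise.
Battery pack: 14.6 × 9.81 = 143.2 N down at 3.85 m → arm 3.85 m, τ = 143.2 × 3.85 = 551.3 N·m clockwise.
Total clockwise load moment = 1772 N·m.
The cable tension T acts at 2.8 m; only its component perpendicular to the bar, T sinθ, produces torque. sinθ = h/√(h²+d²) = 2.36/√(2.36²+2.8²) = 0.6445.
Setting net torque to zero: T × 2.8 × 0.6445 = 1772 → T = 1772 / 1.805 = 982 N.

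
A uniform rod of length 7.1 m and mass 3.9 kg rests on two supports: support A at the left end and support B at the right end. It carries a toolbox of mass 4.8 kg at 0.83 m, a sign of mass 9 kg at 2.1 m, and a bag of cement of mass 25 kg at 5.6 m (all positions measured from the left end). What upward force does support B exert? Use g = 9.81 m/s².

About support A:
Beam weight: 3.9 × 9.81 = 38.26 N down at 3.55 m → arm 3.55 m, τ = 38.26 × 3.55 = 135.8 N·m clockwise.
Toolbox: 4.8 × 9.81 = 47.09 N down at 0.83 m → arm 0.83 m, τ = 47.09 × 0.83 = 39.08 N·m clockwise.
Sign: 9 × 9.81 = 88.29 N down at 2.1 m → arm 2.1 m, τ = 88.29 × 2.1 = 185.4 N·m clockwise.
Bag of cement: 25 × 9.81 = 245.2 N down at 5.6 m → arm 5.6 m, τ = 245.2 × 5.6 = 1373 N·m clockwise.
Net load moment about support A = 1733 N·m clockwise.
Reaction R at support B is upward at 7.1 m, arm 7.1 m → moment R × 7.1 counterclockwise.
Στ = 0 ⇒ R × 7.1 = 1733 ⇒ R = 244 N.

R_B ≈ 244 N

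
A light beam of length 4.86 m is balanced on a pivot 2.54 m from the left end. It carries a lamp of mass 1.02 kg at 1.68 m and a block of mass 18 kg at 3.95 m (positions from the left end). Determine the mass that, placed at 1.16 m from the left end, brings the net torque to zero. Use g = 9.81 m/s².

m ≈ 17.8 kg

Choose the pivot (at 2.54 m from the left end) as the axis so the support reaction has zero arm there.
Lamp: 1.02 × 9.81 = 10.01 N down at 1.68 m → arm 0.86 m, τ = 10.01 × 0.86 = 8.609 N·m counterclockwise.
Block: 18 × 9.81 = 176.6 N down at 3.95 m → arm 1.41 m, τ = 176.6 × 1.41 = 249 N·m clockwise.
Net moment of known loads = 240.4 N·m clockwise.
An unknown mass m at 1.16 m has arm 1.38 m; its moment is m·g·1.38 counterclockwise.
For rotational equilibrium, m × 9.81 × 1.38 = 240.4, so m = 240.4 / (9.81 × 1.38) = 17.8 kg.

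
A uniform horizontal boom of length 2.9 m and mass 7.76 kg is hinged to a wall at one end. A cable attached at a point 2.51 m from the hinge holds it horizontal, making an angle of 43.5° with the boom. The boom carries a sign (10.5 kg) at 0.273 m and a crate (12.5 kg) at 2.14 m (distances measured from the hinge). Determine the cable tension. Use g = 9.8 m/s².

Take moments about the hinge.
Beam weight: 7.76 × 9.8 = 76.05 N down at 1.45 m → arm 1.45 m, τ = 76.05 × 1.45 = 110.3 N·m clockwise.
Sign: 10.5 × 9.8 = 102.9 N down at 0.273 m → arm 0.273 m, τ = 102.9 × 0.273 = 28.09 N·m clockwise.
Crate: 12.5 × 9.8 = 122.5 N down at 2.14 m → arm 2.14 m, τ = 122.5 × 2.14 = 262.2 N·m clockwise.
Total clockwise load moment = 400.6 N·m.
The cable tension T acts at 2.51 m; only its component perpendicular to the boom, T sinθ, produces torque. sin 43.5° = 0.6884.
Setting net torque to zero: T × 2.51 × 0.6884 = 400.6 → T = 400.6 / 1.728 = 232 N.

T ≈ 232 N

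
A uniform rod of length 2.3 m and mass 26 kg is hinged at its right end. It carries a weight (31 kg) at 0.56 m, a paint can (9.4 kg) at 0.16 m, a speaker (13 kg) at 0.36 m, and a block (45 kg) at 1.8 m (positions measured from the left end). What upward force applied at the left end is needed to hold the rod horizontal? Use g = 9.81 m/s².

F ≈ 647 N

Choose the right end as the axis so the unknown pivot reaction has zero arm there.
Beam weight: 26 × 9.81 = 255.1 N down at 1.15 m → arm 1.15 m, τ = 255.1 × 1.15 = 293.4 N·m counterclockwise.
Weight: 31 × 9.81 = 304.1 N down at 0.56 m → arm 1.74 m, τ = 304.1 × 1.74 = 529.1 N·m counterclockwise.
Paint can: 9.4 × 9.81 = 92.21 N down at 0.16 m → arm 2.14 m, τ = 92.21 × 2.14 = 197.3 N·m counterclockwise.
Speaker: 13 × 9.81 = 127.5 N down at 0.36 m → arm 1.94 m, τ = 127.5 × 1.94 = 247.3 N·m counterclockwise.
Block: 45 × 9.81 = 441.5 N down at 1.8 m → arm 0.5 m, τ = 441.5 × 0.5 = 220.8 N·m counterclockwise.
Net moment of the loads = 1488 N·m counterclockwise.
The upward force F acts at the left end, arm 2.3 m, giving F × 2.3 clockwise.
Setting net torque to zero: F × 2.3 = 1488 → F = 1488 / 2.3 = 647 N.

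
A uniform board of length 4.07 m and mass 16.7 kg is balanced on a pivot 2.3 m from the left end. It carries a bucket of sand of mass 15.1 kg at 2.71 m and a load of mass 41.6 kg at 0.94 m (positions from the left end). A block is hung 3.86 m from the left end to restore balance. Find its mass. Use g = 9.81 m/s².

m ≈ 35.1 kg

Choose the pivot (at 2.3 m from the left end) as the axis so the support reaction has zero arm there.
Beam weight: 16.7 × 9.81 = 163.8 N down at 2.035 m → arm 0.265 m, τ = 163.8 × 0.265 = 43.41 N·m counterclockwise.
Bucket of sand: 15.1 × 9.81 = 148.1 N down at 2.71 m → arm 0.41 m, τ = 148.1 × 0.41 = 60.72 N·m clockwise.
Load: 41.6 × 9.81 = 408.1 N down at 0.94 m → arm 1.36 m, τ = 408.1 × 1.36 = 555 N·m counterclockwise.
Net moment of known loads = 537.7 N·m counterclockwise.
An unknown mass m at 3.86 m has arm 1.56 m; its moment is m·g·1.56 clockwise.
Balancing moments: m × 9.81 × 1.56 = 537.7, giving m = 537.7 / (9.81 × 1.56) = 35.1 kg.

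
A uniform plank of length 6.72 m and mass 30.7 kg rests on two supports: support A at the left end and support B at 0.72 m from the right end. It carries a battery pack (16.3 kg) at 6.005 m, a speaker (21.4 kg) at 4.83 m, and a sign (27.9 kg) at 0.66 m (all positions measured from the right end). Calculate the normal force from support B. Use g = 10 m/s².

Taking torques about support A:
Beam weight: 30.7 × 10 = 307 N down at 3.36 m → arm 3.36 m, τ = 307 × 3.36 = 1032 N·m clockwise.
Battery pack: 16.3 × 10 = 163 N down at 6.005 m → arm 0.715 m, τ = 163 × 0.715 = 116.5 N·m clockwise.
Speaker: 21.4 × 10 = 214 N down at 4.83 m → arm 1.89 m, τ = 214 × 1.89 = 404.5 N·m clockwise.
Sign: 27.9 × 10 = 279 N down at 0.66 m → arm 6.06 m, τ = 279 × 6.06 = 1691 N·m clockwise.
Net load moment about support A = 3244 N·m clockwise.
Reaction R at support B is upward at 0.72 m, arm 6 m → moment R × 6 counterclockwise.
Setting net torque to zero: R × 6 = 3244 → R = 541 N.

R_B ≈ 541 N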